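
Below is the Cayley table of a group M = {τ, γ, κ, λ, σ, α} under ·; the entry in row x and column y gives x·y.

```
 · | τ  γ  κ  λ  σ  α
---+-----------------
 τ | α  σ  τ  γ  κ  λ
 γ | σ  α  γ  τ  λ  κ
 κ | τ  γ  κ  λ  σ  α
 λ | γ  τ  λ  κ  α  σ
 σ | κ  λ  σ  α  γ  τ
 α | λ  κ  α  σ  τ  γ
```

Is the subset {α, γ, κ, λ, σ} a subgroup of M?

No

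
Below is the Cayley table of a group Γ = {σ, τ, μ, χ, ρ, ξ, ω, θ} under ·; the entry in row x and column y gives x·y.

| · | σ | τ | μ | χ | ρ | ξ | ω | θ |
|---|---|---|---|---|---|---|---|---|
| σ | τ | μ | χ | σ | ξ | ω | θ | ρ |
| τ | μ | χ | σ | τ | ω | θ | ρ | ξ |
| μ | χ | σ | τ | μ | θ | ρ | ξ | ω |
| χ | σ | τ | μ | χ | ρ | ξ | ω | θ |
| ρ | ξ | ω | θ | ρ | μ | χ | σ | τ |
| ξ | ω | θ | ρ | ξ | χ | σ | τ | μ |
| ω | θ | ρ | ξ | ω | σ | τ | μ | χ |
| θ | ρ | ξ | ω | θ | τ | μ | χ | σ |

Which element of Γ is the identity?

The identity e satisfies e·x = x for all x, so its row in the table reproduces the column headers.
Row χ reads: σ, τ, μ, χ, ρ, ξ, ω, θ — exactly the header order. So χ is the identity.
(Structurally, Γ here is isomorphic to the cyclic group Z_8.)

χ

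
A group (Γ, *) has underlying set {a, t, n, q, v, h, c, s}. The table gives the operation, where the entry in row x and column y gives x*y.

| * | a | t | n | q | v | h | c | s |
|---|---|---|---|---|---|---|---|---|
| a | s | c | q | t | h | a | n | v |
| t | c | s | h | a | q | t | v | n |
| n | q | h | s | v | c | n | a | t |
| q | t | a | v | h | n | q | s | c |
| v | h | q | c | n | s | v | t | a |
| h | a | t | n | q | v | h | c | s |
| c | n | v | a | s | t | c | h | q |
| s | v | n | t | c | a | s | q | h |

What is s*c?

q

Read row s, column c: s*c = q.
(Structurally, Γ here is isomorphic to Z_2 x Z_4.)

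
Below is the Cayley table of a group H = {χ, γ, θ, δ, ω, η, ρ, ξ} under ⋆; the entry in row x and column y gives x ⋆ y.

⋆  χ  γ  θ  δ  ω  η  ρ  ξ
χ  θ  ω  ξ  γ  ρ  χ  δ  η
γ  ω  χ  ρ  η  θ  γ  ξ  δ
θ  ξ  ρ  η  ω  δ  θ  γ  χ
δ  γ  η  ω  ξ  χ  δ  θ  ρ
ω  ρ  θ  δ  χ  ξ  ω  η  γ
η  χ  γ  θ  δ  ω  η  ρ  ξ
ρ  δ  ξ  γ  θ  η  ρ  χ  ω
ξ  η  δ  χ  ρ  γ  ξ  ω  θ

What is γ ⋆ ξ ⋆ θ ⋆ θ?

γ ⋆ ξ = δ
δ ⋆ θ = ω
ω ⋆ θ = δ

δ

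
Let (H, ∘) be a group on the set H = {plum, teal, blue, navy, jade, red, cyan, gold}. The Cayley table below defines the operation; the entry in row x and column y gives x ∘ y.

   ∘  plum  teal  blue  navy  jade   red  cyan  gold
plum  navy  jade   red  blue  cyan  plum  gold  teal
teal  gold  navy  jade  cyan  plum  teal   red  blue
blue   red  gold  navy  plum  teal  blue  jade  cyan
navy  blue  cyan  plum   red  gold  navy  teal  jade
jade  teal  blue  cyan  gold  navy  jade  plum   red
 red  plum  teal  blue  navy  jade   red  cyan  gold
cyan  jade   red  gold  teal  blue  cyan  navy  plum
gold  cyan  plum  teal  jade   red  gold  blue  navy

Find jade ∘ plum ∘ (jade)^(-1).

The identity is red. In row jade, the entry red sits in column gold, so jade^(-1) = gold.
jade ∘ plum = teal
teal ∘ gold = blue

blue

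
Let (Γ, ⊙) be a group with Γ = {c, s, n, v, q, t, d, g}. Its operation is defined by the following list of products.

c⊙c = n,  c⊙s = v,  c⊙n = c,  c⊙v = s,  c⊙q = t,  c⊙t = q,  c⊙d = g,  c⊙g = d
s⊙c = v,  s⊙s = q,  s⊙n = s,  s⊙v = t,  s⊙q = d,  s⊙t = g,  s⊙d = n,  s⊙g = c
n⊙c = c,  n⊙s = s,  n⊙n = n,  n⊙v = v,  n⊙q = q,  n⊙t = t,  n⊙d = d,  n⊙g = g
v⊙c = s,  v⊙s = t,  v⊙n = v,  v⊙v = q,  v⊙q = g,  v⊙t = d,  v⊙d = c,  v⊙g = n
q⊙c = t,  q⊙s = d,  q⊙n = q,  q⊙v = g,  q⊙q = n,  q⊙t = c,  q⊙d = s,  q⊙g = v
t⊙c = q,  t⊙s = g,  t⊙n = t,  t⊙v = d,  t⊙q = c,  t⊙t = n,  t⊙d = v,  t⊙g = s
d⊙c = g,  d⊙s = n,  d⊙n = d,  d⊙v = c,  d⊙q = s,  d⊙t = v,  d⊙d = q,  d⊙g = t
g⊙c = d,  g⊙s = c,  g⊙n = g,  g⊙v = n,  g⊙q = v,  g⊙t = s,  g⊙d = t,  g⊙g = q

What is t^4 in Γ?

t^1 = t
t^2 = t ⊙ t = n
t^3 = n ⊙ t = t
t^4 = t ⊙ t = n
(Structurally, Γ here is isomorphic to Z_2 x Z_4.)

n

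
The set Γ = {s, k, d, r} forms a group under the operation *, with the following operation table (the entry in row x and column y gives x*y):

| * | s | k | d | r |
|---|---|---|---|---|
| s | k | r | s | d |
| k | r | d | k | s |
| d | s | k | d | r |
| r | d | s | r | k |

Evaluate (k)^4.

d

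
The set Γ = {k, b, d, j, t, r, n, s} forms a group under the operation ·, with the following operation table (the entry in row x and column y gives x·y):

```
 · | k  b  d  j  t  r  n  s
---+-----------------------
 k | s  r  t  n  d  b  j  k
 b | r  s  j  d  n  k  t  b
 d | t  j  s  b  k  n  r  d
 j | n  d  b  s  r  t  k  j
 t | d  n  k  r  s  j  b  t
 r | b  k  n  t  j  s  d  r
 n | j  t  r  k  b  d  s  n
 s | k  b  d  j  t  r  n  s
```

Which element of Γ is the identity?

s

The identity e satisfies e·x = x for all x, so its row in the table reproduces the column headers.
Row s reads: k, b, d, j, t, r, n, s — exactly the header order. So s is the identity.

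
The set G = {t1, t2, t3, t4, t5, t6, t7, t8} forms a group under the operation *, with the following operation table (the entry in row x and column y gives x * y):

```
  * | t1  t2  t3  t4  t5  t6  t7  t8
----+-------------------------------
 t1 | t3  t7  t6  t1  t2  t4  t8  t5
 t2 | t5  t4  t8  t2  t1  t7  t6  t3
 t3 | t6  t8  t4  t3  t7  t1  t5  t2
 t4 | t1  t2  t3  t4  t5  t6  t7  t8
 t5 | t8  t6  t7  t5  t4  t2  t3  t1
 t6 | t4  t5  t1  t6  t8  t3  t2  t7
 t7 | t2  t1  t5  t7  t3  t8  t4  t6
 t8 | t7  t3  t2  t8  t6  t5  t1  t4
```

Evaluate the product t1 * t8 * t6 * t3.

t1 * t8 = t5
t5 * t6 = t2
t2 * t3 = t8

t8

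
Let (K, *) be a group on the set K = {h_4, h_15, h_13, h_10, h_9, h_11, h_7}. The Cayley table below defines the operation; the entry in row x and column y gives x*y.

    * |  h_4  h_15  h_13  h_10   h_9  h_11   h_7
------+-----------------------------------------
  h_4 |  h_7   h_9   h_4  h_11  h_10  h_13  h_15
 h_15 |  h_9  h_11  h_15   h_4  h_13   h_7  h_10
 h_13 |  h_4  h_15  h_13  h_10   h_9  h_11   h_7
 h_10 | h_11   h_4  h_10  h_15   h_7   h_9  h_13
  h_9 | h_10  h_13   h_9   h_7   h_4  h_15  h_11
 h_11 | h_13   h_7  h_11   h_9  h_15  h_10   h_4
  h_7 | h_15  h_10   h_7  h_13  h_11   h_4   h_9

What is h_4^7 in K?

h_4^1 = h_4
h_4^2 = h_4*h_4 = h_7
h_4^3 = h_7*h_4 = h_15
h_4^4 = h_15*h_4 = h_9
h_4^5 = h_9*h_4 = h_10
h_4^6 = h_10*h_4 = h_11
h_4^7 = h_11*h_4 = h_13

h_13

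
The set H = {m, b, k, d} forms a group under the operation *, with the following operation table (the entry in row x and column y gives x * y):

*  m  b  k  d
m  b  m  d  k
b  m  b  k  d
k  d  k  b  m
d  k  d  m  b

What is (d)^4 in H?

b

d^1 = d
d^2 = d * d = b
d^3 = b * d = d
d^4 = d * d = b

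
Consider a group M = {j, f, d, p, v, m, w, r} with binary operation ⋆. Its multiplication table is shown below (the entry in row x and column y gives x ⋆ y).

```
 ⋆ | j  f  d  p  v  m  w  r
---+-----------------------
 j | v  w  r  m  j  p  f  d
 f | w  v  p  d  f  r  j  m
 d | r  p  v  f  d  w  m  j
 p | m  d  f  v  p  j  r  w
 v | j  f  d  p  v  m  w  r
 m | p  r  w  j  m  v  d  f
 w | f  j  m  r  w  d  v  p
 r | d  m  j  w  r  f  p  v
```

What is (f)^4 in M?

f^1 = f
f^2 = f ⋆ f = v
f^3 = v ⋆ f = f
f^4 = f ⋆ f = v

v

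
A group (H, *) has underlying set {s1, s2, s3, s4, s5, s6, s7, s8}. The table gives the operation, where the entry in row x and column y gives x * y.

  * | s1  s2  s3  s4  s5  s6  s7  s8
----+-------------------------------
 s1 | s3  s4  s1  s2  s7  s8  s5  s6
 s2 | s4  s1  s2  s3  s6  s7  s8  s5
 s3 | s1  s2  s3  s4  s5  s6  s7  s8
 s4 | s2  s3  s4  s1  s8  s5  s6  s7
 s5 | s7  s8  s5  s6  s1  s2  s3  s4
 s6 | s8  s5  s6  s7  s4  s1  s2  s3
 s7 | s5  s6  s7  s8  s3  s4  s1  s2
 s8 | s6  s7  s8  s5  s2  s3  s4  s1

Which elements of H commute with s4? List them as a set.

Compare row s4 with column s4 entry by entry.
s1 * s4 = s2 = s4 * s1, so s1 commutes with s4.
s5 * s4 = s6 but s4 * s5 = s8, so s5 does not.
Collecting the elements that commute with s4: C(s4) = {s1, s2, s3, s4}.

{s1, s2, s3, s4}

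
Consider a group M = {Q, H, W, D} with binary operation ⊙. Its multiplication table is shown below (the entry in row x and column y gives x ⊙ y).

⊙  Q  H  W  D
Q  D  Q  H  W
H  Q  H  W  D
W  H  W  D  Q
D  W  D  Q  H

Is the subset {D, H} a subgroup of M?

{D, H} contains the identity H.
Checking products: every product of two elements of {D, H} (read from the table) lies in {D, H}, so the set is closed.
In a finite group, a nonempty closed subset is a subgroup. So {D, H} ≤ M.

Yes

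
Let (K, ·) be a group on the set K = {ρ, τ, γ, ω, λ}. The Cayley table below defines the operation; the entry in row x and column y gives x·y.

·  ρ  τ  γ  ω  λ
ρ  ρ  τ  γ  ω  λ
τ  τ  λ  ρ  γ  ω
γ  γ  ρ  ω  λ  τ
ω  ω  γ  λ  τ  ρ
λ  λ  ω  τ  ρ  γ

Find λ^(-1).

ω

First locate the identity: row ρ matches the header, so ρ is the identity.
Scan row λ for ρ: λ·ω = ρ. Hence λ^(-1) = ω.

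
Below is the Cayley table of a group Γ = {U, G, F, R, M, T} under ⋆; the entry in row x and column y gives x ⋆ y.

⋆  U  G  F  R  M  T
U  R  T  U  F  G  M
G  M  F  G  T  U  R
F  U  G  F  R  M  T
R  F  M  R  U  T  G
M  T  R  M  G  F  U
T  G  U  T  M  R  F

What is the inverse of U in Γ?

First locate the identity: row F matches the header, so F is the identity.
Scan row U for F: U ⋆ R = F. Hence U^(-1) = R.

R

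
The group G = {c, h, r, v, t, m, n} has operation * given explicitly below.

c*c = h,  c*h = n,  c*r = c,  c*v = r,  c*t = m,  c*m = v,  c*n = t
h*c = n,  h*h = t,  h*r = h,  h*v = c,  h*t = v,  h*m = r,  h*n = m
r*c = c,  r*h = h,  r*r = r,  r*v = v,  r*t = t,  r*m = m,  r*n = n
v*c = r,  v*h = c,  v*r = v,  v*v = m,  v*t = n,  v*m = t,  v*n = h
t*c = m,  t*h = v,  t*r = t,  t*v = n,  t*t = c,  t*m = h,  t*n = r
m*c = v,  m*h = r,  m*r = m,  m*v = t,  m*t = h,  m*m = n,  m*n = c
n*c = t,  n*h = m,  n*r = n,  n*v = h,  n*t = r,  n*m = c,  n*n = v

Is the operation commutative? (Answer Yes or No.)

Check whether the table is symmetric across its main diagonal.
Every entry (row x, col y) equals the entry (row y, col x), so G is abelian.

Yes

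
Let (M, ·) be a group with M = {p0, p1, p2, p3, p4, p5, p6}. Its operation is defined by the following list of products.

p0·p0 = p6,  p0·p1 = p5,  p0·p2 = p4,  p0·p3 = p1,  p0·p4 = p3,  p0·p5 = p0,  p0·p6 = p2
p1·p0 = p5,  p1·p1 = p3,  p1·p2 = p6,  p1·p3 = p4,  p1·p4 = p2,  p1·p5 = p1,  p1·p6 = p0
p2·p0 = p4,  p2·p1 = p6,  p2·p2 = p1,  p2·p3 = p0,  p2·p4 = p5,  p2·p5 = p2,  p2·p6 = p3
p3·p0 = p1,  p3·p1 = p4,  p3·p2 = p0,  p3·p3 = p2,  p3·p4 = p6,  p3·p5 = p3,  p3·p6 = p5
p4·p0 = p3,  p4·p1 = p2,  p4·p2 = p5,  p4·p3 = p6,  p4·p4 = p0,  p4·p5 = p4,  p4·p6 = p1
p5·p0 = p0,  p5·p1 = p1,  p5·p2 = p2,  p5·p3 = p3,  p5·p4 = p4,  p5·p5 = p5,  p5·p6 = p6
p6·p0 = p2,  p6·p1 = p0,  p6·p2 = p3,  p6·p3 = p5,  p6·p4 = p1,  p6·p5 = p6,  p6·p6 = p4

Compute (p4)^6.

p2

p4^1 = p4
p4^2 = p4·p4 = p0
p4^3 = p0·p4 = p3
p4^4 = p3·p4 = p6
p4^5 = p6·p4 = p1
p4^6 = p1·p4 = p2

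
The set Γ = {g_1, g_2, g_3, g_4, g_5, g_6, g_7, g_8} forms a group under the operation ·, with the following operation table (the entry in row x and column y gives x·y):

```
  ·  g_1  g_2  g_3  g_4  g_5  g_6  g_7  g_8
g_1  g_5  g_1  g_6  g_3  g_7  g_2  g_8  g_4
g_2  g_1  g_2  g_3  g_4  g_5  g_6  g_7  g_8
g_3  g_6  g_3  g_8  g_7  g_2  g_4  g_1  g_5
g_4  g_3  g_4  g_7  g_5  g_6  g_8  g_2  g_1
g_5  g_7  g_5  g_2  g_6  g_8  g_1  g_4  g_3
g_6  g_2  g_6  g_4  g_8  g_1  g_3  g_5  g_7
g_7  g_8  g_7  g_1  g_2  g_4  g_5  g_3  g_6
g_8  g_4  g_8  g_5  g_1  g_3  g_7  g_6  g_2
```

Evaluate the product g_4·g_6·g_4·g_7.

g_4·g_6 = g_8
g_8·g_4 = g_1
g_1·g_7 = g_8
(Structurally, Γ here is isomorphic to the cyclic group Z_8.)

g_8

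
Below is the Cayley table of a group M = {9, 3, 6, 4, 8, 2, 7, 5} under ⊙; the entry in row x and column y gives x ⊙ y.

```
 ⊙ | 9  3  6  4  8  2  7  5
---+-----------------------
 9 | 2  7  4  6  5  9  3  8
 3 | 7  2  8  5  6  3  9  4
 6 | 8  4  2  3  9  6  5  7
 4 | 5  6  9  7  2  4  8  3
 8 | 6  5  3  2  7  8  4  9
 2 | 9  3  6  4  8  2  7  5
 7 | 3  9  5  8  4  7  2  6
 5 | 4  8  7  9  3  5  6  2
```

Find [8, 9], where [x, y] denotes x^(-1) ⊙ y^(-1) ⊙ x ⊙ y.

7

Identity is 2; from the table 8^(-1) = 4 and 9^(-1) = 9.
4 ⊙ 9 = 5
5 ⊙ 8 = 3
3 ⊙ 9 = 7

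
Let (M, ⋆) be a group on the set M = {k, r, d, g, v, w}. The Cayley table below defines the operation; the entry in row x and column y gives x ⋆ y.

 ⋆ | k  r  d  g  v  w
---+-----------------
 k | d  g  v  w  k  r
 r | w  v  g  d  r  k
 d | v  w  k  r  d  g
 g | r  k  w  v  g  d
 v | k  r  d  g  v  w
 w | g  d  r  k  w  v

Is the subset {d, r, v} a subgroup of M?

d ⋆ d = k, which is not in {d, r, v}.
The subset is not closed under ⋆, so it is not a subgroup.
(Structurally, M here is isomorphic to the symmetric group S_3.)

No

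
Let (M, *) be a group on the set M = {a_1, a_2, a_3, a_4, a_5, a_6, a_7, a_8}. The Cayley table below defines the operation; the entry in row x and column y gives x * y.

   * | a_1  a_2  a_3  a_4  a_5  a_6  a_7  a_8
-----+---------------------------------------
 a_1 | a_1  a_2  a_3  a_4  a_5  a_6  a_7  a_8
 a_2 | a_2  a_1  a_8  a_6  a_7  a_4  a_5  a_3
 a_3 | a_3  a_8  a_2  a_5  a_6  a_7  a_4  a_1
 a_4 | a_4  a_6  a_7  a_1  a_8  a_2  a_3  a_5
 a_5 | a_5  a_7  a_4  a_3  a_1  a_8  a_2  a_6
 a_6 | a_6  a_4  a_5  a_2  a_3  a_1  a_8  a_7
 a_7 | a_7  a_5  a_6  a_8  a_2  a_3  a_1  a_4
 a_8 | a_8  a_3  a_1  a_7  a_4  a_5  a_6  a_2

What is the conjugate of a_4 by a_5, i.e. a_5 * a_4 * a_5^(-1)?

The identity is a_1. In row a_5, the entry a_1 sits in column a_5, so a_5^(-1) = a_5.
a_5 * a_4 = a_3
a_3 * a_5 = a_6

a_6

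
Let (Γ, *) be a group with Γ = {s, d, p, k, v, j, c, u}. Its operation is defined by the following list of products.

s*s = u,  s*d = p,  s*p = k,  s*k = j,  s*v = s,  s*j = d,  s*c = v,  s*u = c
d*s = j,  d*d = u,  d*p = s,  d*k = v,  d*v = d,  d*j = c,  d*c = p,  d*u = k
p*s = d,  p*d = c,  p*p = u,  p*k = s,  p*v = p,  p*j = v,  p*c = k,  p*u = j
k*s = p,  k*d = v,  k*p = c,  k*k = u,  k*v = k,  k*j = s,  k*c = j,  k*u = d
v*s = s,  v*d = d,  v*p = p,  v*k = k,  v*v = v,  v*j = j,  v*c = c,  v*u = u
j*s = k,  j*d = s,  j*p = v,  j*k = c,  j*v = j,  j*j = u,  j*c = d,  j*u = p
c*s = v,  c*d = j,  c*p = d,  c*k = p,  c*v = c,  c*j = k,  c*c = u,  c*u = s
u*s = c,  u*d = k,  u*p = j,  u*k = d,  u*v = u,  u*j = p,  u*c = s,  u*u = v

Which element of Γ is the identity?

The identity e satisfies e * x = x for all x, so its row in the table reproduces the column headers.
Row v reads: s, d, p, k, v, j, c, u — exactly the header order. So v is the identity.

v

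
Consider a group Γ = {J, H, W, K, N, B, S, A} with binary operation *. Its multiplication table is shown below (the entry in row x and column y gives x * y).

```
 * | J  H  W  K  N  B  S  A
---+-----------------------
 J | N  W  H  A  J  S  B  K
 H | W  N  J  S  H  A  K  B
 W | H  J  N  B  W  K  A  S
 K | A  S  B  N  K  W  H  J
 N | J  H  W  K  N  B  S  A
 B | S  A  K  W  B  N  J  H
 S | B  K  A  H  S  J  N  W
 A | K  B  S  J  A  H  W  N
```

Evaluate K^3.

K

K^1 = K
K^2 = K * K = N
K^3 = N * K = K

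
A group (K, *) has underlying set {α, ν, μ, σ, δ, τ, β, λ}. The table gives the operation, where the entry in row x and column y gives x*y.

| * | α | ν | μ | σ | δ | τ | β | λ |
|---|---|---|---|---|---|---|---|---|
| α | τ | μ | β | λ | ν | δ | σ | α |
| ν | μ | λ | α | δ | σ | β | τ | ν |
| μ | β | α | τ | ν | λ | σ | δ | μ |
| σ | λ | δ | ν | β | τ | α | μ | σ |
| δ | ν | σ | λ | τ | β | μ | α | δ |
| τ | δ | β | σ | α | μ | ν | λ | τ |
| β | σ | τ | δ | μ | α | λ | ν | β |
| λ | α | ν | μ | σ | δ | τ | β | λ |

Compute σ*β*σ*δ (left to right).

σ*β = μ
μ*σ = ν
ν*δ = σ
(Structurally, K here is isomorphic to the cyclic group Z_8.)

σ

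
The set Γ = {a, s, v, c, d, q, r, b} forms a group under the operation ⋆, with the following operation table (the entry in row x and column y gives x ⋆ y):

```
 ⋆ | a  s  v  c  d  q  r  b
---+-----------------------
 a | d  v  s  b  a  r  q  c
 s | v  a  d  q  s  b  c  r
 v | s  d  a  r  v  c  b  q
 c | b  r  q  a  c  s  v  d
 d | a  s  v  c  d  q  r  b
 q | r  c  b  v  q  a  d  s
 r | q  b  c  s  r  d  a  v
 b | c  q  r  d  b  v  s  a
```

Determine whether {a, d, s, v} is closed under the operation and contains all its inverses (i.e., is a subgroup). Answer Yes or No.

{a, d, s, v} contains the identity d.
Checking products: every product of two elements of {a, d, s, v} (read from the table) lies in {a, d, s, v}, so the set is closed.
In a finite group, a nonempty closed subset is a subgroup. So {a, d, s, v} ≤ Γ.

Yes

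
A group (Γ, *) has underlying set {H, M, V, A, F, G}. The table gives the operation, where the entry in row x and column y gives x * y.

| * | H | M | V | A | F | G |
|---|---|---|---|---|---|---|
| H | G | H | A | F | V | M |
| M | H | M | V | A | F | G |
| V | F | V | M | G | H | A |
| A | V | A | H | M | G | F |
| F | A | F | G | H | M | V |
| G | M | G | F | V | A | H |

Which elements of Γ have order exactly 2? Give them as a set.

{A, F, V}

Identity is M. Compute the order of each non-identity element by repeated multiplication:
  H: H → G → M  (order 3)
  V: V → M  (order 2)
  A: A → M  (order 2)
  F: F → M  (order 2)
  G: G → H → M  (order 3)
Elements of order 2: {A, F, V}.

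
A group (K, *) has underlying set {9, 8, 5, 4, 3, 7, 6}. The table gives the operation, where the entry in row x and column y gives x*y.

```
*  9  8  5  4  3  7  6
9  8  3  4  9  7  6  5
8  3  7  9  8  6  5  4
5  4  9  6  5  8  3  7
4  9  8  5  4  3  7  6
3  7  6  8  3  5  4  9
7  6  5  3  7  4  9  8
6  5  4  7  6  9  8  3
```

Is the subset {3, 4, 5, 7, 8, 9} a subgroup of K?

5*5 = 6, which is not in {3, 4, 5, 7, 8, 9}.
The subset is not closed under *, so it is not a subgroup.

No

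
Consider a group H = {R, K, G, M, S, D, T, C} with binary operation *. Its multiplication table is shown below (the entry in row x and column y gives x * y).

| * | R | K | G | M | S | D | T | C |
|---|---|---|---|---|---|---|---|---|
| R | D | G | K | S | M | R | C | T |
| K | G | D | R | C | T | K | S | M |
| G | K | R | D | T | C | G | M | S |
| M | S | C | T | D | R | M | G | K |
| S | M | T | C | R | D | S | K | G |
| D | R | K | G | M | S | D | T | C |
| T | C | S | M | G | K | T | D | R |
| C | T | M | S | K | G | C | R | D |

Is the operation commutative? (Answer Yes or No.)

Yes

Check whether the table is symmetric across its main diagonal.
Every entry (row x, col y) equals the entry (row y, col x), so H is abelian.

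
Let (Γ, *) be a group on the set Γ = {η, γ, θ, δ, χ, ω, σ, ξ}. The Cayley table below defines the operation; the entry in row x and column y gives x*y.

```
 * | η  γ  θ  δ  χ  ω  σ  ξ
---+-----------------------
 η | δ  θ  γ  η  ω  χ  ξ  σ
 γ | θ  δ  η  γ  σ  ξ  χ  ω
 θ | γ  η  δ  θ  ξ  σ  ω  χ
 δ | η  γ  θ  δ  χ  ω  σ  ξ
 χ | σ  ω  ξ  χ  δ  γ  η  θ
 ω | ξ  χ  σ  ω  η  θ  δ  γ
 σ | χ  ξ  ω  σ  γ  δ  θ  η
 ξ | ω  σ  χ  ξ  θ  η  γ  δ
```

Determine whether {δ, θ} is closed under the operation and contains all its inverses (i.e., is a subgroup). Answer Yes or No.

{δ, θ} contains the identity δ.
Checking products: every product of two elements of {δ, θ} (read from the table) lies in {δ, θ}, so the set is closed.
In a finite group, a nonempty closed subset is a subgroup. So {δ, θ} ≤ Γ.

Yes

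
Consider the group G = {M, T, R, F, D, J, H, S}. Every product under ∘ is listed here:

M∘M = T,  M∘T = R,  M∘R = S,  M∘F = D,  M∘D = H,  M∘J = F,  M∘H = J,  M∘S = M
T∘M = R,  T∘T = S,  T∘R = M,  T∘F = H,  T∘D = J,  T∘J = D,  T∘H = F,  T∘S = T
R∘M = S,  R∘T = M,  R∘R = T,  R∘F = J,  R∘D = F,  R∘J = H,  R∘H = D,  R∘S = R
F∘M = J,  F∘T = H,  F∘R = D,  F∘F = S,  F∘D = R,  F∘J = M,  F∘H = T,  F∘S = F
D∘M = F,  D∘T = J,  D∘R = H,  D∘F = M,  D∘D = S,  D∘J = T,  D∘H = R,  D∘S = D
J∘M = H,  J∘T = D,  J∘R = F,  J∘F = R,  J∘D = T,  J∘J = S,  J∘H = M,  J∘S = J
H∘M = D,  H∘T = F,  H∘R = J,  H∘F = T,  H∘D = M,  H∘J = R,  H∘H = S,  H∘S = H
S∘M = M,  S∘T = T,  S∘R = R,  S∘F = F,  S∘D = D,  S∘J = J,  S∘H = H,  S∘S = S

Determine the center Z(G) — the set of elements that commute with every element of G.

{S, T}

An element z is central iff its row equals its column in the table.
For H: H ∘ R = J ≠ D = R ∘ H, so H ∉ Z.
Checking each element this way leaves Z(G) = {S, T}.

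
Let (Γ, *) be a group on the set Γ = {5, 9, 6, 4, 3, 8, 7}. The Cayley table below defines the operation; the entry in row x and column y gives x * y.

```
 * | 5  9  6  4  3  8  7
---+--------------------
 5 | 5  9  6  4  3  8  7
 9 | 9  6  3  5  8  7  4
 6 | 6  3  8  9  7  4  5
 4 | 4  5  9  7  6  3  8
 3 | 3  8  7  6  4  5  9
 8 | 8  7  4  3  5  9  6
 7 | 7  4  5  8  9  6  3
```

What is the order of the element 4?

The identity element is 5 (its row matches the header).
4^1 = 4
4^2 = 4 * 4 = 7
4^3 = 7 * 4 = 8
4^4 = 8 * 4 = 3
4^5 = 3 * 4 = 6
4^6 = 6 * 4 = 9
4^7 = 9 * 4 = 5
The first power of 4 equal to the identity is 4^7, so ord(4) = 7.
(Structurally, Γ here is isomorphic to the cyclic group Z_7.)

7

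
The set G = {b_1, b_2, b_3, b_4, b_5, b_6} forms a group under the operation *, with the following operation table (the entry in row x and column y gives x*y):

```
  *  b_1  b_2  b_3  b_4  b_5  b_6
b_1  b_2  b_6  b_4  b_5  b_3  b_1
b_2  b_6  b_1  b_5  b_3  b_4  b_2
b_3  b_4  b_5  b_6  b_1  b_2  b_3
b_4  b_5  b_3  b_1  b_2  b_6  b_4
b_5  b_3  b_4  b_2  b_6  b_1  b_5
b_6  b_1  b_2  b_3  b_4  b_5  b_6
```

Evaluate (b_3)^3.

b_3^1 = b_3
b_3^2 = b_3*b_3 = b_6
b_3^3 = b_6*b_3 = b_3
(Structurally, G here is isomorphic to the cyclic group Z_6.)

b_3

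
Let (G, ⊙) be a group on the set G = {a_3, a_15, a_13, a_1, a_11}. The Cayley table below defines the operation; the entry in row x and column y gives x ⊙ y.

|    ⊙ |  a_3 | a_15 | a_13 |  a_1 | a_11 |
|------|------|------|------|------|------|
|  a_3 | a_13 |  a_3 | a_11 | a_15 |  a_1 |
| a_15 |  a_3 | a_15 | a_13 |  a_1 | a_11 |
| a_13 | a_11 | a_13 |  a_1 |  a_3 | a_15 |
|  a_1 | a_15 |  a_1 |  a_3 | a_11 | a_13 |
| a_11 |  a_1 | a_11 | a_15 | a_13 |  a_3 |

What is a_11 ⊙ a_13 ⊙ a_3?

a_11 ⊙ a_13 = a_15
a_15 ⊙ a_3 = a_3

a_3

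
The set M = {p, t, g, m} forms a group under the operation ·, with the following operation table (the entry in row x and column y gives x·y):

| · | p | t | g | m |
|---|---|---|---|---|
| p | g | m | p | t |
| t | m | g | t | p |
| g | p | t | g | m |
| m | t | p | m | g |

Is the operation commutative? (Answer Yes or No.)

Yes

Check whether the table is symmetric across its main diagonal.
Every entry (row x, col y) equals the entry (row y, col x), so M is abelian.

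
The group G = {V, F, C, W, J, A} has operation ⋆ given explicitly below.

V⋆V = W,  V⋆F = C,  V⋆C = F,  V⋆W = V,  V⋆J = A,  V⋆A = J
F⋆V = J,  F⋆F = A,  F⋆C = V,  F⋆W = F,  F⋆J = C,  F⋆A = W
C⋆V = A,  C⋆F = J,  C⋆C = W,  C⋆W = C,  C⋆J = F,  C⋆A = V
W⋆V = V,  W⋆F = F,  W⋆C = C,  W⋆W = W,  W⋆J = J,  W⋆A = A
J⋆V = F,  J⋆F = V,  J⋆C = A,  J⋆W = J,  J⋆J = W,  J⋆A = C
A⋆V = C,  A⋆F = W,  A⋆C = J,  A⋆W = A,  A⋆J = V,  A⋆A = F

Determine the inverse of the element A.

First locate the identity: row W matches the header, so W is the identity.
Scan row A for W: A ⋆ F = W. Hence A^(-1) = F.

F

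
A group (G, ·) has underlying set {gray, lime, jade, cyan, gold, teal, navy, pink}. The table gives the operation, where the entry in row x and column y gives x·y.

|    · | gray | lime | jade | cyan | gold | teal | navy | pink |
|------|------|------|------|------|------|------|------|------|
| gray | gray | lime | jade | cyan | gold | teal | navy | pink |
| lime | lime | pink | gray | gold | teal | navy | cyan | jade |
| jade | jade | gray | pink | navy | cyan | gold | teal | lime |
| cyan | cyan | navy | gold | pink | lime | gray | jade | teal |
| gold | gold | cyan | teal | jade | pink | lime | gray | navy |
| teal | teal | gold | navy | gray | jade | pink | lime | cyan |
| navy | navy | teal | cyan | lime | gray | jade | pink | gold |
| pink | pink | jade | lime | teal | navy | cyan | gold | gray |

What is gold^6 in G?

pink

gold^1 = gold
gold^2 = gold·gold = pink
gold^3 = pink·gold = navy
gold^4 = navy·gold = gray
gold^5 = gray·gold = gold
gold^6 = gold·gold = pink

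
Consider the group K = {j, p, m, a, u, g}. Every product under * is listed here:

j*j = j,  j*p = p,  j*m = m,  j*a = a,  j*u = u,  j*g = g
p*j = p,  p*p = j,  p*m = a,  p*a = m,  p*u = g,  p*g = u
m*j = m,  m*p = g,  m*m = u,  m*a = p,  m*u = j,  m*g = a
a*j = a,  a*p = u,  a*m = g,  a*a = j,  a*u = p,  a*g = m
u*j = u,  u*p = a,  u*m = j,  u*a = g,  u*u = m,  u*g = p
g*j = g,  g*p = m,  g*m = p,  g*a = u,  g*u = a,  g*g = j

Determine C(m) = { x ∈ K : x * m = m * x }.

{j, m, u}

Compare row m with column m entry by entry.
u * m = j = m * u, so u commutes with m.
g * m = p but m * g = a, so g does not.
Collecting the elements that commute with m: C(m) = {j, m, u}.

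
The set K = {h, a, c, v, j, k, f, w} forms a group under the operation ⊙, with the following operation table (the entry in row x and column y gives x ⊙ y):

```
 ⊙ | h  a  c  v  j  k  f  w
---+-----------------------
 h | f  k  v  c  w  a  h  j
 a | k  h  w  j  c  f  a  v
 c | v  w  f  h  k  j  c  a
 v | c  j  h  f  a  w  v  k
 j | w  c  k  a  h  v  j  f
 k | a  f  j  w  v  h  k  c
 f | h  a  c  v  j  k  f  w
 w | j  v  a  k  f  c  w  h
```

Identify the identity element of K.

The identity e satisfies e ⊙ x = x for all x, so its row in the table reproduces the column headers.
Row f reads: h, a, c, v, j, k, f, w — exactly the header order. So f is the identity.
(Structurally, K here is isomorphic to Z_2 x Z_4.)

f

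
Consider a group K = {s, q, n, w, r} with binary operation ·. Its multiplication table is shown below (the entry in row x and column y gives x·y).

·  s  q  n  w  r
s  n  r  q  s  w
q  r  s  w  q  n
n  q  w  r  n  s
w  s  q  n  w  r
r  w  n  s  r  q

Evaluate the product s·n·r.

s·n = q
q·r = n

n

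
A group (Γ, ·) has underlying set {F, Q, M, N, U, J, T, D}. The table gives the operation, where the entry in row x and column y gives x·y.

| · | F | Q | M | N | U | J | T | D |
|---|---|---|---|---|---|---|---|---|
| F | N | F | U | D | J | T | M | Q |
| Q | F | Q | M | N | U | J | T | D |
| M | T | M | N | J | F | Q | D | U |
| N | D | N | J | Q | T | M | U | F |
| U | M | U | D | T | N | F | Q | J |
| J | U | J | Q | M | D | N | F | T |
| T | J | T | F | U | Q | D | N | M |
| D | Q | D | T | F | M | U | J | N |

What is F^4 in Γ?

F^1 = F
F^2 = F·F = N
F^3 = N·F = D
F^4 = D·F = Q

Q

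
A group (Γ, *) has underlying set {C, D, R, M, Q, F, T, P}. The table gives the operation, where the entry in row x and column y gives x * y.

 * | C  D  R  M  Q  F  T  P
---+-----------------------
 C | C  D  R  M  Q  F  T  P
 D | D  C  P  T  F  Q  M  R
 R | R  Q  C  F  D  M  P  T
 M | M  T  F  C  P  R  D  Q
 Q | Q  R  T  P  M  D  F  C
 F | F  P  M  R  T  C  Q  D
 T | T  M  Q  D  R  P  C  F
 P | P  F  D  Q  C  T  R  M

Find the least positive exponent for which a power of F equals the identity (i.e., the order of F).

The identity element is C (its row matches the header).
F^1 = F
F^2 = F * F = C
The first power of F equal to the identity is F^2, so ord(F) = 2.

2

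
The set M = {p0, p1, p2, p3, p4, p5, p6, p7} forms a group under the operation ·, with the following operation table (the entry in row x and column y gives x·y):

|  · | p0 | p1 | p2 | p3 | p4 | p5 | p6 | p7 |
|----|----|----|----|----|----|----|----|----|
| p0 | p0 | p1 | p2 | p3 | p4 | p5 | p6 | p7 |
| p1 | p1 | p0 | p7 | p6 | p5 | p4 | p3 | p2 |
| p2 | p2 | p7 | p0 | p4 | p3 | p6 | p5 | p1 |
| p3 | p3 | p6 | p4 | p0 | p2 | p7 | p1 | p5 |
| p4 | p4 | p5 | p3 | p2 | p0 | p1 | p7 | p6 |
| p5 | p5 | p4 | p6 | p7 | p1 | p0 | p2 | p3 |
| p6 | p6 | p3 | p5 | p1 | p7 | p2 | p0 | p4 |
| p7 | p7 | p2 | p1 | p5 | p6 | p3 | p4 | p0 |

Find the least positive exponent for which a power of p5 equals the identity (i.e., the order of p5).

2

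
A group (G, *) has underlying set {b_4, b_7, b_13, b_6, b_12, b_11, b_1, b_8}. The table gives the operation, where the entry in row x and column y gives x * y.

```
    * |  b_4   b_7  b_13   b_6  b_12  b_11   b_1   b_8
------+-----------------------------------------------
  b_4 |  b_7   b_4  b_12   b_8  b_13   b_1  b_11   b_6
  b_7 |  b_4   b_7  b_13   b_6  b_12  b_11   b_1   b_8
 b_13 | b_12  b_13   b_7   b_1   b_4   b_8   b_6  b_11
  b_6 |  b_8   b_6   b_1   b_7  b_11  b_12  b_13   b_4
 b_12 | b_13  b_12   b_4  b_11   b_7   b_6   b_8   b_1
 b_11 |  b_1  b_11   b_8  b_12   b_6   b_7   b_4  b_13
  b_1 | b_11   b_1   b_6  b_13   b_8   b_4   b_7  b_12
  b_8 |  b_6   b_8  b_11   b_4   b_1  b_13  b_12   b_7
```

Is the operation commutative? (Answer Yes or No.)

Check whether the table is symmetric across its main diagonal.
Every entry (row x, col y) equals the entry (row y, col x), so G is abelian.
(In fact G ≅ the elementary abelian group (Z_2)^3.)

Yes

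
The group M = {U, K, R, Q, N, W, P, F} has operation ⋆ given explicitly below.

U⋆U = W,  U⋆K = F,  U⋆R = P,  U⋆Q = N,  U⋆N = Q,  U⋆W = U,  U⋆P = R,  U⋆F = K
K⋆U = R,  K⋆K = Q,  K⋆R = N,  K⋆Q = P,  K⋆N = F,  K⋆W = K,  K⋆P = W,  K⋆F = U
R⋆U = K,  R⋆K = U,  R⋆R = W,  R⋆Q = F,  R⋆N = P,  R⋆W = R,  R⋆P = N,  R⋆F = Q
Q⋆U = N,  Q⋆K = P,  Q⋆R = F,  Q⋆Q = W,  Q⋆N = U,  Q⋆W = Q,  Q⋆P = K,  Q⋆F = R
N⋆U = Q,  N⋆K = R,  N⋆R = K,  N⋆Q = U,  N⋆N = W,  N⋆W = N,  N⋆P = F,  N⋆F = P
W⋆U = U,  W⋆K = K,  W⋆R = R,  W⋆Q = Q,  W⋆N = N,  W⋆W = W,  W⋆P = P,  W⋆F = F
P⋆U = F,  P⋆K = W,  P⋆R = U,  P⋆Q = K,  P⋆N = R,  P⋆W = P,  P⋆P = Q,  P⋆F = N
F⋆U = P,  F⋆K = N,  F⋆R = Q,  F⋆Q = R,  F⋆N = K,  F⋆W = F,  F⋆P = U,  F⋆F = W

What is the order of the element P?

The identity element is W (its row matches the header).
P^1 = P
P^2 = P ⋆ P = Q
P^3 = Q ⋆ P = K
P^4 = K ⋆ P = W
The first power of P equal to the identity is P^4, so ord(P) = 4.
(Structurally, M here is isomorphic to the dihedral group D_4.)

4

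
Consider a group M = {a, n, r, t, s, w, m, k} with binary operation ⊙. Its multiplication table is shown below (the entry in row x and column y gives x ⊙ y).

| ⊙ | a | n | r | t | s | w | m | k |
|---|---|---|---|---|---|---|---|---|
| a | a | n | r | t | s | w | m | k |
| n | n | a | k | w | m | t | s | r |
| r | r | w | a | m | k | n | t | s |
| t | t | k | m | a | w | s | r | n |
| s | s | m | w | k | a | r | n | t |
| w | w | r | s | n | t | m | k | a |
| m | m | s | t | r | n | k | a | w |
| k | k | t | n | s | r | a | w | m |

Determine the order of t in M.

The identity element is a (its row matches the header).
t^1 = t
t^2 = t ⊙ t = a
The first power of t equal to the identity is t^2, so ord(t) = 2.
(Structurally, M here is isomorphic to the dihedral group D_4.)

2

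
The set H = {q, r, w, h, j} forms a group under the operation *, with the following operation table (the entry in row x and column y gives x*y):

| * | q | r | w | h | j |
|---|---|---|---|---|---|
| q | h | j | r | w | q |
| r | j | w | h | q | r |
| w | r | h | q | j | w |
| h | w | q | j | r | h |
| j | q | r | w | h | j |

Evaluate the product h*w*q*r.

h*w = j
j*q = q
q*r = j

j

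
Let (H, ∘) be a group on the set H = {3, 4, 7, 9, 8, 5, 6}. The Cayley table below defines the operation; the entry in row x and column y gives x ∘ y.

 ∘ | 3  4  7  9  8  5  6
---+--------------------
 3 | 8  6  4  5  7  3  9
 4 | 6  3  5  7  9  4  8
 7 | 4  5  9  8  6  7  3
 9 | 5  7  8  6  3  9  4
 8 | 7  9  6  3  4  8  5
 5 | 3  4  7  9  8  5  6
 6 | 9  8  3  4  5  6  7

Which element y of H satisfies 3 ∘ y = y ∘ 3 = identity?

First locate the identity: row 5 matches the header, so 5 is the identity.
Scan row 3 for 5: 3 ∘ 9 = 5. Hence 3^(-1) = 9.
(Structurally, H here is isomorphic to the cyclic group Z_7.)

9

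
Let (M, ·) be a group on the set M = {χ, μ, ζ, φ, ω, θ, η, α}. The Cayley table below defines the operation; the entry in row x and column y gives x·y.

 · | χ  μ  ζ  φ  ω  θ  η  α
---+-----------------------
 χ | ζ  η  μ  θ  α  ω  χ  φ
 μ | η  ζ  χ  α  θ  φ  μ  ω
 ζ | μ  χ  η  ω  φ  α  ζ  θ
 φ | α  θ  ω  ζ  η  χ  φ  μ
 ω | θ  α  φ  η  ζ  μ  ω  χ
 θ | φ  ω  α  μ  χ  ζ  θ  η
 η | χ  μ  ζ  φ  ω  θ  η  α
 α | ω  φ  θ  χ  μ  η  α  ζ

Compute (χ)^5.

χ^1 = χ
χ^2 = χ·χ = ζ
χ^3 = ζ·χ = μ
χ^4 = μ·χ = η
χ^5 = η·χ = χ

χ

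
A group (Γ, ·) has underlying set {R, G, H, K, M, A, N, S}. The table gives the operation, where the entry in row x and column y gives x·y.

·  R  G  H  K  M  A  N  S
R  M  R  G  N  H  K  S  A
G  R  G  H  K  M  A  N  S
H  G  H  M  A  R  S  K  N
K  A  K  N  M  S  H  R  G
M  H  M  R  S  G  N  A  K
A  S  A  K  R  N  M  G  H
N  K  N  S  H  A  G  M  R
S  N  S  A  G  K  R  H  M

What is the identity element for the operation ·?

G

The identity e satisfies e·x = x for all x, so its row in the table reproduces the column headers.
Row G reads: R, G, H, K, M, A, N, S — exactly the header order. So G is the identity.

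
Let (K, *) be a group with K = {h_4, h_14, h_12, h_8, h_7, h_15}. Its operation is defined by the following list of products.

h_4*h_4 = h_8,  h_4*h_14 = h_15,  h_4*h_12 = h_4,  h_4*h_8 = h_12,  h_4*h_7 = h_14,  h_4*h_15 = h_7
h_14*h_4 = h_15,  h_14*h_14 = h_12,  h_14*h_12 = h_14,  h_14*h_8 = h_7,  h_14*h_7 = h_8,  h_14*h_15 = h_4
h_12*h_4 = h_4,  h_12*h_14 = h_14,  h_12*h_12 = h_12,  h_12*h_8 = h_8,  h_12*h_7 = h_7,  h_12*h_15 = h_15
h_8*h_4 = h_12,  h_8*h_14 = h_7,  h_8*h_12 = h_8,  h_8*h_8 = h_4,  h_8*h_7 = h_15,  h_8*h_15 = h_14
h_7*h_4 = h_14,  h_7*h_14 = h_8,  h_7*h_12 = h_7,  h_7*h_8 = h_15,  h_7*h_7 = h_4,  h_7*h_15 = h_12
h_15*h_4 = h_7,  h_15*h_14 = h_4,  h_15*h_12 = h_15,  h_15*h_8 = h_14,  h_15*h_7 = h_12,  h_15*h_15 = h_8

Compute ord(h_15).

The identity element is h_12 (its row matches the header).
h_15^1 = h_15
h_15^2 = h_15 * h_15 = h_8
h_15^3 = h_8 * h_15 = h_14
h_15^4 = h_14 * h_15 = h_4
h_15^5 = h_4 * h_15 = h_7
h_15^6 = h_7 * h_15 = h_12
The first power of h_15 equal to the identity is h_15^6, so ord(h_15) = 6.

6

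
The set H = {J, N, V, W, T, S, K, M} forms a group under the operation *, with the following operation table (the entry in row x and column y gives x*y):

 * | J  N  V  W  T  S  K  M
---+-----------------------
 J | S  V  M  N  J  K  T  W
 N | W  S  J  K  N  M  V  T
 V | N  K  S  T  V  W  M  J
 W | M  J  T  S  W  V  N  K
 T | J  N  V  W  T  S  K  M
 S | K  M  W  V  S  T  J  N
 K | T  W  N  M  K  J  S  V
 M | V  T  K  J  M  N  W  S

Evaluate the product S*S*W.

S*S = T
T*W = W

W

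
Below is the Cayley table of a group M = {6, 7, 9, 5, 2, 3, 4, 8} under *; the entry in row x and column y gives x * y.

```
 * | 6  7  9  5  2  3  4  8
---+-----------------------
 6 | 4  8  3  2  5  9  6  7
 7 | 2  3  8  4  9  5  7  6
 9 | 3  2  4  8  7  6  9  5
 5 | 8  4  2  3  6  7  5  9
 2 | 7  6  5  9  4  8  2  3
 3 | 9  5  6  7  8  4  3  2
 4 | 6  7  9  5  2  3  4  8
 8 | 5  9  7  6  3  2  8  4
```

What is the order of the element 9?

2

The identity element is 4 (its row matches the header).
9^1 = 9
9^2 = 9 * 9 = 4
The first power of 9 equal to the identity is 9^2, so ord(9) = 2.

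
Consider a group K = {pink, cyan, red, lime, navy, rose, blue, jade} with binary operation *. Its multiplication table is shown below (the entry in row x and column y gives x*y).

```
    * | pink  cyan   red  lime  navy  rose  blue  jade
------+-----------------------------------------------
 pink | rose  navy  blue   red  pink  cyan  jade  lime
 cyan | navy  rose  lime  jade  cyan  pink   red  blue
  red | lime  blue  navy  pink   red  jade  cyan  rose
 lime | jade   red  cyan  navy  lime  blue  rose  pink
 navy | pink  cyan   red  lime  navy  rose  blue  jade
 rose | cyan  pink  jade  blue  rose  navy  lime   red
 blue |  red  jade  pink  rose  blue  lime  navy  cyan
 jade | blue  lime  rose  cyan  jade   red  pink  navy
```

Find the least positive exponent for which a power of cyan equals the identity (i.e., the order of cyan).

4

The identity element is navy (its row matches the header).
cyan^1 = cyan
cyan^2 = cyan*cyan = rose
cyan^3 = rose*cyan = pink
cyan^4 = pink*cyan = navy
The first power of cyan equal to the identity is cyan^4, so ord(cyan) = 4.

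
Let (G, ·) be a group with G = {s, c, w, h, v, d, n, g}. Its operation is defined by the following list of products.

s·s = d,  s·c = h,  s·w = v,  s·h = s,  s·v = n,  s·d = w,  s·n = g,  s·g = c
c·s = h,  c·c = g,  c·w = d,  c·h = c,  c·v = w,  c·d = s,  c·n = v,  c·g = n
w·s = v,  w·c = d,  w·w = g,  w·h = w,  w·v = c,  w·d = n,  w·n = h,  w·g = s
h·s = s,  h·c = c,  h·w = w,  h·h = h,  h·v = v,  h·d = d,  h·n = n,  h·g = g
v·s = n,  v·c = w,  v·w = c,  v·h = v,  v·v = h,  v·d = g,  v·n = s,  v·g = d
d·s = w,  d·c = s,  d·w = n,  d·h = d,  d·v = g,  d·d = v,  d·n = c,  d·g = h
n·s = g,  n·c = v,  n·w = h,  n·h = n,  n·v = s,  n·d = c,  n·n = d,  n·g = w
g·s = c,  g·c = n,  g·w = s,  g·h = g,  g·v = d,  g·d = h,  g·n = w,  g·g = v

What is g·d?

Read row g, column d: g·d = h.
(Structurally, G here is isomorphic to the cyclic group Z_8.)

h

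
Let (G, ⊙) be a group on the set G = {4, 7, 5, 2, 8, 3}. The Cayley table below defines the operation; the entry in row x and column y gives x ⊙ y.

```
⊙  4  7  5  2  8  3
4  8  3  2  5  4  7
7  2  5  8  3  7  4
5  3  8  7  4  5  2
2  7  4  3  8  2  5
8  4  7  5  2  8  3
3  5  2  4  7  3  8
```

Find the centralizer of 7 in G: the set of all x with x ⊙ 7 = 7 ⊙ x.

Compare row 7 with column 7 entry by entry.
5 ⊙ 7 = 8 = 7 ⊙ 5, so 5 commutes with 7.
2 ⊙ 7 = 4 but 7 ⊙ 2 = 3, so 2 does not.
Collecting the elements that commute with 7: C(7) = {5, 7, 8}.
(Structurally, G here is isomorphic to the symmetric group S_3.)

{5, 7, 8}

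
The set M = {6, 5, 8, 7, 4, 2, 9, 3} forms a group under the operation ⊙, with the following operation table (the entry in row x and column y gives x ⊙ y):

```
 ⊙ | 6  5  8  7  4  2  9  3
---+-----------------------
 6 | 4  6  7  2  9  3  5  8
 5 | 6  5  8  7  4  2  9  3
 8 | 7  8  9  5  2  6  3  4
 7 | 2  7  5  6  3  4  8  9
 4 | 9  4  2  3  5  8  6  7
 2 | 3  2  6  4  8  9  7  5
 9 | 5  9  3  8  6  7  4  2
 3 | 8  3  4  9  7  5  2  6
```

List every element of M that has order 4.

{6, 9}

Identity is 5. Compute the order of each non-identity element by repeated multiplication:
  6: 6 → 4 → 9 → 5  (order 4)
  8: 8 → 9 → 3 → 4 → 2 → 6 → 7 → 5  (order 8)
  7: 7 → 6 → 2 → 4 → 3 → 9 → 8 → 5  (order 8)
  4: 4 → 5  (order 2)
  2: 2 → 9 → 7 → 4 → 8 → 6 → 3 → 5  (order 8)
  9: 9 → 4 → 6 → 5  (order 4)
  3: 3 → 6 → 8 → 4 → 7 → 9 → 2 → 5  (order 8)
Elements of order 4: {6, 9}.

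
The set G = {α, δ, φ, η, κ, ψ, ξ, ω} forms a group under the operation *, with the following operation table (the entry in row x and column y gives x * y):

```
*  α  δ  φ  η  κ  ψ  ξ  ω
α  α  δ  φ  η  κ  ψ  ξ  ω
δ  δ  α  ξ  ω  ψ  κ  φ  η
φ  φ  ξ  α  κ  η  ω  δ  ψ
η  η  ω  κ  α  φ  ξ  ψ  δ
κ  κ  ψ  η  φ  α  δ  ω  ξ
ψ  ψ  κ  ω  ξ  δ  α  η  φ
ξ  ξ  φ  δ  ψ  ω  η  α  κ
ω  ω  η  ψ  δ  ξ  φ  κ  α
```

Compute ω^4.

α

ω^1 = ω
ω^2 = ω * ω = α
ω^3 = α * ω = ω
ω^4 = ω * ω = α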